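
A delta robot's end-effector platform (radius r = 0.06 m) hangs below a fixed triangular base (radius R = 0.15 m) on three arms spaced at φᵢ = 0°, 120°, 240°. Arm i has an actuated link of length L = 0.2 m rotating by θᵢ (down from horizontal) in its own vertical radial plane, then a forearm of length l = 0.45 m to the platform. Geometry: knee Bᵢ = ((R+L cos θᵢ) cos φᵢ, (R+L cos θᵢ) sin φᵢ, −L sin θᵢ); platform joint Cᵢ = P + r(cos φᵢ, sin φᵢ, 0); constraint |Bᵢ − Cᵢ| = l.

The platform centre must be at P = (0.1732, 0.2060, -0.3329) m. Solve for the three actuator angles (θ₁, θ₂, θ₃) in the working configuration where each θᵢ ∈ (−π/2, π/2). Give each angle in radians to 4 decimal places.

φ1=0.0° → target in arm frame (0.1732, 0.2060)
  A=-0.0832, B=-0.3329, C=(l²−L²−A²−y'²−z²)/(2L)=0.0058
  γ=atan2(-0.3329,-0.0832)=-1.8157;  ψ=arccos(0.0169)=1.5539;  θ1=γ+ψ≈-0.2618
φ2=120.0° → target in arm frame (0.0918, -0.2530)
  A cos θ + B sin θ = C:  -0.0018·cos θ + -0.3329·sin θ = -0.0308
  γ=atan2(-0.3329,-0.0018)=-1.5762;  ψ=arccos(-0.0926)=1.6635;  θ2=γ+ψ≈0.0873
φ3=240.0° → target in arm frame (-0.2650, 0.0470)
  e−x'=0.3550;  (l²−L²−(e−x')²−y'²−z²)/2L = -0.1914
  γ=atan2(-0.3329,0.3550)=-0.7533;  ψ=arccos(-0.3933)=1.9750;  θ3=γ+ψ≈1.2217

θ₁ = -0.2618, θ₂ = 0.0873, θ₃ = 1.2217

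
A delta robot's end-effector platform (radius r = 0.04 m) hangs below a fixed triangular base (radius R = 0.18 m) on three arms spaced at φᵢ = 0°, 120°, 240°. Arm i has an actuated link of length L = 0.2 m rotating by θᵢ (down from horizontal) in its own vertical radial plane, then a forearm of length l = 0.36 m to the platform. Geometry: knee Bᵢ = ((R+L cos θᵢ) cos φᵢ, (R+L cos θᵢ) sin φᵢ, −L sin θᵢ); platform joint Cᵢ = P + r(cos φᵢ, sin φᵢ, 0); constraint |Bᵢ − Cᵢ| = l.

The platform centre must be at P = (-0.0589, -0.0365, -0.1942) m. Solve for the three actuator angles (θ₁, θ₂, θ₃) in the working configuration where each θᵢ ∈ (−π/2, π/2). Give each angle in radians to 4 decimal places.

rotate P by −φ1: (-0.0589, -0.0365, -0.1942)
  A=0.1989, B=-0.1942, C=(l²−L²−A²−y'²−z²)/(2L)=0.0275
  θ1 = atan2(B,A) + arccos(C/0.2780) = 0.6983
φ2=120.0° → target in arm frame (-0.0022, 0.0693)
  A cos θ + B sin θ = C:  0.1422·cos θ + -0.1942·sin θ = 0.0672
  γ=atan2(-0.1942,0.1422)=-0.9389;  ψ=arccos(0.2792)=1.2878;  θ2=γ+ψ≈0.3489
arm 3 (φ=240.0°): x'=0.0611, y'=-0.0328
  A=0.0789, B=-0.1942, C=(l²−L²−A²−y'²−z²)/(2L)=0.1115
  θ3 = atan2(B,A) + arccos(C/0.2096) = -0.1745

θ₁ = 0.6983, θ₂ = 0.3489, θ₃ = -0.1745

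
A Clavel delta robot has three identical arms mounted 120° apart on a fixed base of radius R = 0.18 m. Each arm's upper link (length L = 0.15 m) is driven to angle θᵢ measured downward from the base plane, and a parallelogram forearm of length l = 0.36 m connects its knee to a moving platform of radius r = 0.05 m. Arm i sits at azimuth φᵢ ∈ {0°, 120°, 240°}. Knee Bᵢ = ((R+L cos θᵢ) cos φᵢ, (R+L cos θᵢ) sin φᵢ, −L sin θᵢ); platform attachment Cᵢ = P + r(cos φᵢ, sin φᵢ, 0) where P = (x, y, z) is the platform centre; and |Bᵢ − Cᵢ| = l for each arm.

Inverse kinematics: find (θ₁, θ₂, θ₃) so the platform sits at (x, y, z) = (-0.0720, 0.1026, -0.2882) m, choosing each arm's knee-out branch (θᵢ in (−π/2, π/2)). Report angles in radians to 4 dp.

rotate P by −φ1: (-0.0720, 0.1026, -0.2882)
  A cos θ + B sin θ = C:  0.2020·cos θ + -0.2882·sin θ = -0.0910
  γ=atan2(-0.2882,0.2020)=-0.9595;  ψ=arccos(-0.2585)=1.8322;  θ1=γ+ψ≈0.8728
φ2=120.0° → target in arm frame (0.1249, 0.0111)
  e−x'=0.0051;  (l²−L²−(e−x')²−y'²−z²)/2L = 0.0796
  θ2 = atan2(B,A) + arccos(C/0.2882) = -0.2621
arm 3 (φ=240.0°): x'=-0.0529, y'=-0.1137
  A cos θ + B sin θ = C:  0.1829·cos θ + -0.2882·sin θ = -0.0744
  θ3 = atan2(B,A) + arccos(C/0.3413) = 0.7850

θ₁ = 0.8728, θ₂ = -0.2621, θ₃ = 0.7850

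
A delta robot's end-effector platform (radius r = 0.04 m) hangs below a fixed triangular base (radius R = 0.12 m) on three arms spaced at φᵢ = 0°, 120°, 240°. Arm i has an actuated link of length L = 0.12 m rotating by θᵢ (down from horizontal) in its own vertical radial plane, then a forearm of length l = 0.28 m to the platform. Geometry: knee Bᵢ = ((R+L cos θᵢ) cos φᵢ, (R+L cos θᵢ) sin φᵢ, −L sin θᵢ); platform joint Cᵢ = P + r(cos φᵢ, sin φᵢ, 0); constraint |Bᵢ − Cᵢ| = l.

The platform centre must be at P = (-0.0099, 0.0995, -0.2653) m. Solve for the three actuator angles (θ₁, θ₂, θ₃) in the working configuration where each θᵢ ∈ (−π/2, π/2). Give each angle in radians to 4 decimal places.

θ₁ = 0.6976, θ₂ = 0.0872, θ₃ = 1.0469

rotate P by −φ1: (-0.0099, 0.0995, -0.2653)
  e−x'=0.0899;  (l²−L²−(e−x')²−y'²−z²)/2L = -0.1015
  √(A²+B²)=0.2801;  θ1 = -1.2441+1.9417 ≈ 0.6976
φ2=120.0° → target in arm frame (0.0911, -0.0412)
  e−x'=-0.0111;  (l²−L²−(e−x')²−y'²−z²)/2L = -0.0342
  γ=atan2(-0.2653,-0.0111)=-1.6127;  ψ=arccos(-0.1287)=1.6999;  θ2=γ+ψ≈0.0872
φ3=240.0° → target in arm frame (-0.0812, -0.0583)
  A cos θ + B sin θ = C:  0.1612·cos θ + -0.2653·sin θ = -0.1491
  √(A²+B²)=0.3104;  θ3 = -1.0247+2.0717 ≈ 1.0469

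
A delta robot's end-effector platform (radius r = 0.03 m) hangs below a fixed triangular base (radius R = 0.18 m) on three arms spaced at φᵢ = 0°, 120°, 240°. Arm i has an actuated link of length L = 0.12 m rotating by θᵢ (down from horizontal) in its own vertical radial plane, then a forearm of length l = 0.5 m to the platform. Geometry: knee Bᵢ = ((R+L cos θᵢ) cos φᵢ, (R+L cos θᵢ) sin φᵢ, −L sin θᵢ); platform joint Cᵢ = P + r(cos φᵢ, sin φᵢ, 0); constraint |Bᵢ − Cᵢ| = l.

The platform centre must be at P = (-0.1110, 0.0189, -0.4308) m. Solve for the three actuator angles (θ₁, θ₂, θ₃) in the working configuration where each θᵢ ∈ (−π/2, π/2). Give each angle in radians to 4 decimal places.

θ₁ = 0.6981, θ₂ = -0.1743, θ₃ = 0.0003

arm 1 (φ=0.0°): x'=-0.1110, y'=0.0189
  e−x'=0.2610;  (l²−L²−(e−x')²−y'²−z²)/2L = -0.0769
  θ1 = atan2(B,A) + arccos(C/0.5037) = 0.6981
rotate P by −φ2: (0.0719, 0.0867, -0.4308)
  e−x'=0.0781;  (l²−L²−(e−x')²−y'²−z²)/2L = 0.1516
  θ2 = atan2(B,A) + arccos(C/0.4378) = -0.1743
rotate P by −φ3: (0.0391, -0.1056, -0.4308)
  A=0.1109, B=-0.4308, C=(l²−L²−A²−y'²−z²)/(2L)=0.1107
  γ=atan2(-0.4308,0.1109)=-1.3189;  ψ=arccos(0.2489)=1.3193;  θ3=γ+ψ≈0.0003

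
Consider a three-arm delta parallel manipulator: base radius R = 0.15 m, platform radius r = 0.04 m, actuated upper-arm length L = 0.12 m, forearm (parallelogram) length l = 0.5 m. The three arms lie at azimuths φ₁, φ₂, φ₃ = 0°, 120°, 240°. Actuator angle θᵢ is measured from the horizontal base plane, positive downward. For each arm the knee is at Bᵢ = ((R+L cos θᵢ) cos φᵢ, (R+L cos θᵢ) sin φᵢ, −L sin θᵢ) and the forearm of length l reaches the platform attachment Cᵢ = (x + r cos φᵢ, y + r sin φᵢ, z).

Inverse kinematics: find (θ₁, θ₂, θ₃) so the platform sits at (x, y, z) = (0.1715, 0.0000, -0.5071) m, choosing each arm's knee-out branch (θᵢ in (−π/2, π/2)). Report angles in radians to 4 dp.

θ₁ = 0.0874, θ₂ = 1.0474, θ₃ = 1.0474

arm 1 (φ=0.0°): x'=0.1715, y'=0.0000
  e−x'=-0.0615;  (l²−L²−(e−x')²−y'²−z²)/2L = -0.1056
  θ1 = atan2(B,A) + arccos(C/0.5108) = 0.0874
arm 2 (φ=120.0°): x'=-0.0857, y'=-0.1485
  e−x'=0.1957;  (l²−L²−(e−x')²−y'²−z²)/2L = -0.3414
  γ=atan2(-0.5071,0.1957)=-1.2024;  ψ=arccos(-0.6280)=2.2498;  θ2=γ+ψ≈1.0474
φ3=240.0° → target in arm frame (-0.0858, 0.1485)
  A=0.1958, B=-0.5071, C=(l²−L²−A²−y'²−z²)/(2L)=-0.3414
  √(A²+B²)=0.5436;  θ3 = -1.2024+2.2498 ≈ 1.0474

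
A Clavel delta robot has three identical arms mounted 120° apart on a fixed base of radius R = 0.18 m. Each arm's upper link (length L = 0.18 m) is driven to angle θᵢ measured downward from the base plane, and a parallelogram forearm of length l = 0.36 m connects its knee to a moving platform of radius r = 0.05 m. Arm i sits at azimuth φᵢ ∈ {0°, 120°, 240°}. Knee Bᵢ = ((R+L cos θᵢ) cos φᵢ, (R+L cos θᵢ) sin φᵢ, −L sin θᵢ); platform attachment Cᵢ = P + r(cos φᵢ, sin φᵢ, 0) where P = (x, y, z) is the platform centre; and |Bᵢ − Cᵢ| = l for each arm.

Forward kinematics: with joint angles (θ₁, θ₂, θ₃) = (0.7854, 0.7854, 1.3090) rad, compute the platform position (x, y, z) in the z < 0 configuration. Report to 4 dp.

S1 = (0.2573·cos0.0°, 0.2573·sin0.0°, -0.1273) = (0.2573, 0.0000, -0.1273)
φ2=120.0°: virtual centre (-0.1286, 0.2228, -0.1273), radius l
φ3=240.0°: virtual centre (-0.0883, -0.1529, -0.1739), radius l
eliminate P² terms by subtracting sphere 1 from 2 and 3
linear system: -0.7718x+0.4456y = 0.0000−0.0000z; -0.6911x+-0.3059y = -0.0210−-0.0932z
Cramer: x(z) = 0.0172-0.0763z;  y(z) = 0.0298-0.1322z
quadratic in z: (1.0233)z²+(0.2833)z+(-0.0549)=0, √Δ=0.5521 → z ∈ {-0.4082, 0.1313}; z = -0.4082 (taking z<0)
x = 0.0483, y = 0.0837

(0.0483, 0.0837, -0.4082)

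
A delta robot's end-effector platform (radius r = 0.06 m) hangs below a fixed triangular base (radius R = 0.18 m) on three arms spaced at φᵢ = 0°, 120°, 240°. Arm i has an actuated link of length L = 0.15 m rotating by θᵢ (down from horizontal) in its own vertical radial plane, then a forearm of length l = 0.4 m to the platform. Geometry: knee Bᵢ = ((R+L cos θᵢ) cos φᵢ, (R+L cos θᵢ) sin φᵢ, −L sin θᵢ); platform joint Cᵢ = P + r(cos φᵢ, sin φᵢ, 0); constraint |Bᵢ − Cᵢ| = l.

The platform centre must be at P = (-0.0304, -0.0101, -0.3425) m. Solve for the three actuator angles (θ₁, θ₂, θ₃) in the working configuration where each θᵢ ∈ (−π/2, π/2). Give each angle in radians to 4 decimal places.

φ1=0.0° → target in arm frame (-0.0304, -0.0101)
  A=0.1504, B=-0.3425, C=(l²−L²−A²−y'²−z²)/(2L)=-0.0084
  √(A²+B²)=0.3741;  θ1 = -1.1570+1.5933 ≈ 0.4363
arm 2 (φ=120.0°): x'=0.0065, y'=0.0314
  e−x'=0.1135;  (l²−L²−(e−x')²−y'²−z²)/2L = 0.0211
  θ2 = atan2(B,A) + arccos(C/0.3608) = 0.2617
rotate P by −φ3: (0.0239, -0.0213, -0.3425)
  A cos θ + B sin θ = C:  0.0961·cos θ + -0.3425·sin θ = 0.0350
  θ3 = atan2(B,A) + arccos(C/0.3557) = 0.1747

θ₁ = 0.4363, θ₂ = 0.2617, θ₃ = 0.1747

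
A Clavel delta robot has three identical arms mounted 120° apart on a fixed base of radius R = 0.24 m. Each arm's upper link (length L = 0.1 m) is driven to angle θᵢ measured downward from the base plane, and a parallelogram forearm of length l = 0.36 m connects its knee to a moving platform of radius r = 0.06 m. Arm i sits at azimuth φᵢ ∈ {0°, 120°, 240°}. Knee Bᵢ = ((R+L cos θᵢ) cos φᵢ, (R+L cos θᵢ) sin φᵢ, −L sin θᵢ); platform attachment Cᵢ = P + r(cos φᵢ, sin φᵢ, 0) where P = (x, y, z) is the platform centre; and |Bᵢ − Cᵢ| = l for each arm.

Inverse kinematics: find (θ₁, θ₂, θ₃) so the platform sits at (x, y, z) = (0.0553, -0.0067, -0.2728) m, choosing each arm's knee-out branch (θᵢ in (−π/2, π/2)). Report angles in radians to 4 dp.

arm 1 (φ=0.0°): x'=0.0553, y'=-0.0067
  e−x'=0.1247;  (l²−L²−(e−x')²−y'²−z²)/2L = 0.1479
  √(A²+B²)=0.2999;  θ1 = -1.1420+1.0551 ≈ -0.0870
φ2=120.0° → target in arm frame (-0.0335, -0.0445)
  A cos θ + B sin θ = C:  0.2135·cos θ + -0.2728·sin θ = -0.0118
  θ2 = atan2(B,A) + arccos(C/0.3464) = 0.6981
rotate P by −φ3: (-0.0218, 0.0512, -0.2728)
  e−x'=0.2018;  (l²−L²−(e−x')²−y'²−z²)/2L = 0.0091
  θ3 = atan2(B,A) + arccos(C/0.3394) = 0.6103

θ₁ = -0.0870, θ₂ = 0.6981, θ₃ = 0.6103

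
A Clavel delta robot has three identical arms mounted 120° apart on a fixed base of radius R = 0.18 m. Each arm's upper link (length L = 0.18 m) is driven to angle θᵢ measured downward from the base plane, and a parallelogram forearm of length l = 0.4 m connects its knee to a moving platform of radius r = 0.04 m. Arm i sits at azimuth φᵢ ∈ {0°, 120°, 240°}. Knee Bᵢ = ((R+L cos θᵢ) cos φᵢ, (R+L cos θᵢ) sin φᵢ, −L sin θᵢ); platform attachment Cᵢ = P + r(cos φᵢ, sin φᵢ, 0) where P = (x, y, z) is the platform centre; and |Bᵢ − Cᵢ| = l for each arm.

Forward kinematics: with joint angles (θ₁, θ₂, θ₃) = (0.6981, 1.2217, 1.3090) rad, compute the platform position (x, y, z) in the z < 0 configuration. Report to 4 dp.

(0.1022, 0.0152, -0.4747)

centre 1 = (0.2779·cos0.0°, 0.2779·sin0.0°, -0.1157) = (0.2779, 0.0000, -0.1157)
arm 2 at φ=120.0°: ρ2 = 0.2016;  centre 2 = (-0.1008, 0.1746, -0.1691)
arm 3 at φ=240.0°: ρ3 = 0.1866;  centre 3 = (-0.0933, -0.1616, -0.1739)
subtract pairs → two planes through P
plane₁₂: -0.7574x+0.3491y+-0.1069z = -0.0214
Cramer: x(z) = 0.0314-0.1491z;  y(z) = 0.0069-0.0174z
sphere 1 gives Az²+Bz+C=0 with A=1.0225, B=0.3047, C=-0.0858;  B²−4AC=0.4438;  roots -0.4747, 0.1768;  negative root z = -0.4747
x = 0.1022, y = 0.0152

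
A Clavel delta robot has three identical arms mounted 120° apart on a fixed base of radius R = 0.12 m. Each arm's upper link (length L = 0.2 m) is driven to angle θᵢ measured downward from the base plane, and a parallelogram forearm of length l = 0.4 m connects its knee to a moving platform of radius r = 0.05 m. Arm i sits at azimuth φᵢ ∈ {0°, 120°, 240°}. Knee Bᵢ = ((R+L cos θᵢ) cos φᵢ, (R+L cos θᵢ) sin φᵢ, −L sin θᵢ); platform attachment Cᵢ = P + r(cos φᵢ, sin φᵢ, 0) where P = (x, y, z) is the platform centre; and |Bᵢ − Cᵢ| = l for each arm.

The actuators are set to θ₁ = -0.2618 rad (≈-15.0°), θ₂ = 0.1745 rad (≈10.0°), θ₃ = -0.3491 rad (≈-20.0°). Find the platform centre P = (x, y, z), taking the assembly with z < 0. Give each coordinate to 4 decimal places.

φ1=0.0°: virtual centre (0.2632, 0.0000, 0.0518), radius l
φ2=120.0°: virtual centre (-0.1335, 0.2312, -0.0347), radius l
S3 = (0.2579·cos240.0°, 0.2579·sin240.0°, 0.0684) = (-0.1290, -0.2234, 0.0684)
subtract pairs → two planes through P
plane₁₂: -0.7933x+0.4624y+-0.1730z = 0.0005
Cramer: x(z) = 0.0001-0.0863z;  y(z) = 0.0014+0.2260z
quadratic in z: (1.0585)z²+(-0.0575)z+(-0.0881)=0, √Δ=0.6136 → z ∈ {-0.2627, 0.3170}; z = -0.2627 (taking z<0)
x = 0.0228, y = -0.0580

(0.0228, -0.0580, -0.2627)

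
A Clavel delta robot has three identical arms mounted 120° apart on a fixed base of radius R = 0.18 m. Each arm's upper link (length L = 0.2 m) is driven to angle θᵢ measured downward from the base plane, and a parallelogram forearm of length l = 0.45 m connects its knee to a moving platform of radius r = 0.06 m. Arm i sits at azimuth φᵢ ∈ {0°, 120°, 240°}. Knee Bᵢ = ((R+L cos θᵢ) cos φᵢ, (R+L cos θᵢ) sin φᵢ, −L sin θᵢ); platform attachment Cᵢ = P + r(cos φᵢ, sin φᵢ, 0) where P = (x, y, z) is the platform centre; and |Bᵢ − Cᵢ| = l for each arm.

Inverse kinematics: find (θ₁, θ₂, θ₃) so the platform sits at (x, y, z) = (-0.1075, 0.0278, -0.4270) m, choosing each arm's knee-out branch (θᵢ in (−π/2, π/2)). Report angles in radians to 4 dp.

θ₁ = 0.8727, θ₂ = 0.2616, θ₃ = 0.4363

rotate P by −φ1: (-0.1075, 0.0278, -0.4270)
  A cos θ + B sin θ = C:  0.2275·cos θ + -0.4270·sin θ = -0.1809
  θ1 = atan2(B,A) + arccos(C/0.4838) = 0.8727
φ2=120.0° → target in arm frame (0.0778, 0.0792)
  A cos θ + B sin θ = C:  0.0422·cos θ + -0.4270·sin θ = -0.0697
  γ=atan2(-0.4270,0.0422)=-1.4723;  ψ=arccos(-0.1624)=1.7340;  θ2=γ+ψ≈0.2616
arm 3 (φ=240.0°): x'=0.0297, y'=-0.1070
  e−x'=0.0903;  (l²−L²−(e−x')²−y'²−z²)/2L = -0.0986
  γ=atan2(-0.4270,0.0903)=-1.3623;  ψ=arccos(-0.2259)=1.7987;  θ3=γ+ψ≈0.4363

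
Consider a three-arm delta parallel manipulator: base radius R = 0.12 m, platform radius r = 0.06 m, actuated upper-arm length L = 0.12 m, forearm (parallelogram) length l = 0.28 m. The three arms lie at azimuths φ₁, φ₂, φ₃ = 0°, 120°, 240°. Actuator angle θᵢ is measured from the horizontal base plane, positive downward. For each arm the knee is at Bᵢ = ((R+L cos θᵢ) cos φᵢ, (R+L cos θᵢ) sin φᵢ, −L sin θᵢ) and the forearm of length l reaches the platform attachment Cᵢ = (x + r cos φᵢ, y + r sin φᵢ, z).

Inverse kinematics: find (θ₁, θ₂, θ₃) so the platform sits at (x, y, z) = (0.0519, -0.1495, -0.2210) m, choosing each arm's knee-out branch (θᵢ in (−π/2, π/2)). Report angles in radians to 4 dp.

θ₁ = 0.1738, θ₂ = 1.2214, θ₃ = -0.1748

arm 1 (φ=0.0°): x'=0.0519, y'=-0.1495
  e−x'=0.0081;  (l²−L²−(e−x')²−y'²−z²)/2L = -0.0302
  θ1 = atan2(B,A) + arccos(C/0.2211) = 0.1738
arm 2 (φ=120.0°): x'=-0.1554, y'=0.0298
  A=0.2154, B=-0.2210, C=(l²−L²−A²−y'²−z²)/(2L)=-0.1339
  γ=atan2(-0.2210,0.2154)=-0.7982;  ψ=arccos(-0.4339)=2.0196;  θ2=γ+ψ≈1.2214
arm 3 (φ=240.0°): x'=0.1035, y'=0.1197
  A cos θ + B sin θ = C:  -0.0435·cos θ + -0.2210·sin θ = -0.0044
  γ=atan2(-0.2210,-0.0435)=-1.7652;  ψ=arccos(-0.0197)=1.5904;  θ3=γ+ψ≈-0.1748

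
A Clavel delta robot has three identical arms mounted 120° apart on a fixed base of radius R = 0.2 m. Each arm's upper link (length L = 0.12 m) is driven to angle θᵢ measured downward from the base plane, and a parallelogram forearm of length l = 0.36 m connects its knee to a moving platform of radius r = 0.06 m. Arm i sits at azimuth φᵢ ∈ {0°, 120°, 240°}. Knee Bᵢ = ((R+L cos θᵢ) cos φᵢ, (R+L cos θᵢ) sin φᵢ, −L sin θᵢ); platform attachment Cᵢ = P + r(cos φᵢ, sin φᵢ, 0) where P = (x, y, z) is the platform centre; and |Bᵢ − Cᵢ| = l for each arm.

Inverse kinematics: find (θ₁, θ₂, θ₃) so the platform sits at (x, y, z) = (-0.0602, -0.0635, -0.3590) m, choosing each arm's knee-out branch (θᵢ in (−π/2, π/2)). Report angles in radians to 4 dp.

θ₁ = 1.1346, θ₂ = 0.9603, θ₃ = 0.3494

φ1=0.0° → target in arm frame (-0.0602, -0.0635)
  A cos θ + B sin θ = C:  0.2002·cos θ + -0.3590·sin θ = -0.2408
  √(A²+B²)=0.4110;  θ1 = -1.0621+2.1967 ≈ 1.1346
arm 2 (φ=120.0°): x'=-0.0249, y'=0.0839
  A=0.1649, B=-0.3590, C=(l²−L²−A²−y'²−z²)/(2L)=-0.1996
  γ=atan2(-0.3590,0.1649)=-1.1402;  ψ=arccos(-0.5053)=2.1005;  θ2=γ+ψ≈0.9603
rotate P by −φ3: (0.0851, -0.0204, -0.3590)
  A cos θ + B sin θ = C:  0.0549·cos θ + -0.3590·sin θ = -0.0713
  √(A²+B²)=0.3632;  θ3 = -1.4190+1.7684 ≈ 0.3494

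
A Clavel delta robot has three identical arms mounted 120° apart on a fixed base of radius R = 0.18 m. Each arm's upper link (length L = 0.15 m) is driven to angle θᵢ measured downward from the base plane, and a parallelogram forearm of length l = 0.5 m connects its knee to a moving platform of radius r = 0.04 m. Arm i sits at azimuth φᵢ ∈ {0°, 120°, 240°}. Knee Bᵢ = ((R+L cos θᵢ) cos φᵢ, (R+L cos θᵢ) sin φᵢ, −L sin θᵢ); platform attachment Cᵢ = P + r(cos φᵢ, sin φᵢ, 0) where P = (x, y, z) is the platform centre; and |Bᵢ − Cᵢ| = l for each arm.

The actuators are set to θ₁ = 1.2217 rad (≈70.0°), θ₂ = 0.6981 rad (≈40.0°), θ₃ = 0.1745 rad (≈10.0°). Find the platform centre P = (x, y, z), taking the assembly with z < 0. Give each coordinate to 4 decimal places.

(-0.1518, -0.0788, -0.4960)

φ1=0.0°: virtual centre (0.1913, 0.0000, -0.1410), radius l
φ2=120.0°: virtual centre (-0.1275, 0.2208, -0.0964), radius l
arm 3 at φ=240.0°: (R−r)+L cos θ3 = 0.2877;  S3 = (-0.1439, -0.2492, -0.0260)
eliminate P² terms by subtracting sphere 1 from 2 and 3
plane₁₂: -0.6375x+0.4415y+0.0891z = 0.0178
det = 0.6137;  x = -0.0339+0.2377z,  y = -0.0086+0.1415z
quadratic in z: (1.0765)z²+(0.1724)z+(-0.1793)=0, √Δ=0.8955 → z ∈ {-0.4960, 0.3359}; z = -0.4960 (taking z<0)
x = -0.1518, y = -0.0788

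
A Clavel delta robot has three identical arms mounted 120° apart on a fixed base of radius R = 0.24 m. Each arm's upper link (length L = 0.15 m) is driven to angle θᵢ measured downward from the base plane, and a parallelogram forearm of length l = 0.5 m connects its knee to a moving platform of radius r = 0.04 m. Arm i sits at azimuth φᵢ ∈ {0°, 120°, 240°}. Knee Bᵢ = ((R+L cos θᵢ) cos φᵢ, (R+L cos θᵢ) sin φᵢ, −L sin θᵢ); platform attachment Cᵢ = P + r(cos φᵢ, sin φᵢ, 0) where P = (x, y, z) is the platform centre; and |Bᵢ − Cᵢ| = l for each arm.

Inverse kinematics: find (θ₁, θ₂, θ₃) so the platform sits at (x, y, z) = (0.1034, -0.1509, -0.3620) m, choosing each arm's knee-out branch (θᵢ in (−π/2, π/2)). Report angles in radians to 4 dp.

θ₁ = -0.3488, θ₂ = 1.1346, θ₃ = -0.1743

arm 1 (φ=0.0°): x'=0.1034, y'=-0.1509
  e−x'=0.0966;  (l²−L²−(e−x')²−y'²−z²)/2L = 0.2145
  √(A²+B²)=0.3747;  θ1 = -1.3100+0.9612 ≈ -0.3488
rotate P by −φ2: (-0.1824, -0.0141, -0.3620)
  A cos θ + B sin θ = C:  0.3824·cos θ + -0.3620·sin θ = -0.1665
  √(A²+B²)=0.5266;  θ2 = -0.7580+1.8926 ≈ 1.1346
rotate P by −φ3: (0.0790, 0.1650, -0.3620)
  A=0.1210, B=-0.3620, C=(l²−L²−A²−y'²−z²)/(2L)=0.1820
  √(A²+B²)=0.3817;  θ3 = -1.2482+1.0739 ≈ -0.1743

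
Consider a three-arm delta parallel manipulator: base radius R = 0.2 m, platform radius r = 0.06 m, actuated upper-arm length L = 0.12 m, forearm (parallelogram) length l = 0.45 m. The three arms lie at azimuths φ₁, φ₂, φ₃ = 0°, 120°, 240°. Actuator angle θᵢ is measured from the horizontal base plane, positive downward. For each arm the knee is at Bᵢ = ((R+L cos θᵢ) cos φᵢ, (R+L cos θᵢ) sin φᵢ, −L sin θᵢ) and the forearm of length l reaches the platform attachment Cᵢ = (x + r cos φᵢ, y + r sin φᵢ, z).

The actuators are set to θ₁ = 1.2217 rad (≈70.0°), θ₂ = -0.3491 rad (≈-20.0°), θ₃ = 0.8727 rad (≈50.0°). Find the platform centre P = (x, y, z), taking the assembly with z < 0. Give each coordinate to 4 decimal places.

φ1=0.0°: virtual centre (0.1810, 0.0000, -0.1128), radius l
arm 2 at φ=120.0°: (R−r)+L cos θ2 = 0.2528;  O2 = (-0.1264, 0.2189, 0.0410)
O3 = (0.2171·cos240.0°, 0.2171·sin240.0°, -0.0919) = (-0.1086, -0.1880, -0.0919)
eliminate P² terms by subtracting sphere 1 from 2 and 3
[-0.6149 0.4378 0.3076]·P = 0.0201;  [-0.5792 -0.3761 0.0417]·P = 0.0101
Cramer: x(z) = -0.0247+0.2763z;  y(z) = 0.0112-0.3147z
quadratic in z: (1.1753)z²+(0.1048)z+(-0.1473)=0, √Δ=0.8388 → z ∈ {-0.4014, 0.3123}; z = -0.4014 (taking z<0)
x = -0.1356, y = 0.1375

(-0.1356, 0.1375, -0.4014)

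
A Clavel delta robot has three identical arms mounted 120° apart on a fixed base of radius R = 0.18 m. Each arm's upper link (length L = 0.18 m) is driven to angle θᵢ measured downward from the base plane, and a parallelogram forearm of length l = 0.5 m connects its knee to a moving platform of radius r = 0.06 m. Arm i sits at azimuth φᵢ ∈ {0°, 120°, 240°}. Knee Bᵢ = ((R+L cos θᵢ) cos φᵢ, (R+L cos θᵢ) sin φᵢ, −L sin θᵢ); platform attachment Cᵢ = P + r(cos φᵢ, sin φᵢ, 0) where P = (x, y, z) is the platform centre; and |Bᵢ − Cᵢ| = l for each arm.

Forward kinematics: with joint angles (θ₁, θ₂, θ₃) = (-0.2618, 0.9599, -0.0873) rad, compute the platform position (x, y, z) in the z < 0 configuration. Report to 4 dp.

(0.1264, -0.1721, -0.3920)

φ1=0.0°: virtual centre (0.2939, 0.0000, 0.0466), radius l
φ2=120.0°: virtual centre (-0.1116, 0.1933, -0.1474), radius l
arm 3 at φ=240.0°: (R−r)+L cos θ3 = 0.2993;  S3 = (-0.1497, -0.2592, 0.0157)
eliminate P² terms by subtracting sphere 1 from 2 and 3
plane₁₂: -0.8110x+0.3867y+-0.3881z = -0.0169
Cramer: x(z) = 0.0108-0.2948z;  y(z) = -0.0211+0.3853z
quadratic in z: (1.2353)z²+(0.0575)z+(-0.1673)=0, √Δ=0.9110 → z ∈ {-0.3920, 0.3455}; z = -0.3920 (taking z<0)
x = 0.1264, y = -0.1721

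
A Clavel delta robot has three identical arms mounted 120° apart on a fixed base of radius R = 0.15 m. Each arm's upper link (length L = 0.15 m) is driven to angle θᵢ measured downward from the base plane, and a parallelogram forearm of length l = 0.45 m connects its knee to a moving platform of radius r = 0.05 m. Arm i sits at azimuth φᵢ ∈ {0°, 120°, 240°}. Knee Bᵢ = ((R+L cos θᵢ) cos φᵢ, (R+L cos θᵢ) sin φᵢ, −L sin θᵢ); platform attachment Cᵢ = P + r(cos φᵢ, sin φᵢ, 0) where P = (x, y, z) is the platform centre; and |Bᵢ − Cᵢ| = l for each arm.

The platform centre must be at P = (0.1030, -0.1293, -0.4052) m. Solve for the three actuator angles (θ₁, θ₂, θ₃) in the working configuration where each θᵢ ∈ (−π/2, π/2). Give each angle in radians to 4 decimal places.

θ₁ = 0.0001, θ₂ = 0.9597, θ₃ = 0.1744

arm 1 (φ=0.0°): x'=0.1030, y'=-0.1293
  A cos θ + B sin θ = C:  -0.0030·cos θ + -0.4052·sin θ = -0.0030
  γ=atan2(-0.4052,-0.0030)=-1.5782;  ψ=arccos(-0.0075)=1.5783;  θ1=γ+ψ≈0.0001
arm 2 (φ=120.0°): x'=-0.1635, y'=-0.0246
  A=0.2635, B=-0.4052, C=(l²−L²−A²−y'²−z²)/(2L)=-0.1807
  γ=atan2(-0.4052,0.2635)=-0.9943;  ψ=arccos(-0.3739)=1.9540;  θ2=γ+ψ≈0.9597
arm 3 (φ=240.0°): x'=0.0605, y'=0.1539
  A=0.0395, B=-0.4052, C=(l²−L²−A²−y'²−z²)/(2L)=-0.0314
  θ3 = atan2(B,A) + arccos(C/0.4071) = 0.1744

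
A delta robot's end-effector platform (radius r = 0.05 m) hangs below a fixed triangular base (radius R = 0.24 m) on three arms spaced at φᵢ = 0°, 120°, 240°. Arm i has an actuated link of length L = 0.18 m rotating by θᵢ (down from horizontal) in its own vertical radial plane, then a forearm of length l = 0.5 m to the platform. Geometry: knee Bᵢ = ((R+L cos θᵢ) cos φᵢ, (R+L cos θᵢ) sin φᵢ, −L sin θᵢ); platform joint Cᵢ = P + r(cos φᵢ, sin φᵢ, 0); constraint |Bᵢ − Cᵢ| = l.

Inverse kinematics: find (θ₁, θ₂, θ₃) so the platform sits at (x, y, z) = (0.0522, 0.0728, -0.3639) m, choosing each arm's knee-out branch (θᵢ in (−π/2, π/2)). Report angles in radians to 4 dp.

rotate P by −φ1: (0.0522, 0.0728, -0.3639)
  A cos θ + B sin θ = C:  0.1378·cos θ + -0.3639·sin θ = 0.1691
  θ1 = atan2(B,A) + arccos(C/0.3891) = -0.0877
rotate P by −φ2: (0.0369, -0.0816, -0.3639)
  A cos θ + B sin θ = C:  0.1531·cos θ + -0.3639·sin θ = 0.1530
  θ2 = atan2(B,A) + arccos(C/0.3948) = 0.0001
arm 3 (φ=240.0°): x'=-0.0891, y'=0.0088
  e−x'=0.2791;  (l²−L²−(e−x')²−y'²−z²)/2L = 0.0199
  γ=atan2(-0.3639,0.2791)=-0.9164;  ψ=arccos(0.0435)=1.5273;  θ3=γ+ψ≈0.6109

θ₁ = -0.0877, θ₂ = 0.0001, θ₃ = 0.6109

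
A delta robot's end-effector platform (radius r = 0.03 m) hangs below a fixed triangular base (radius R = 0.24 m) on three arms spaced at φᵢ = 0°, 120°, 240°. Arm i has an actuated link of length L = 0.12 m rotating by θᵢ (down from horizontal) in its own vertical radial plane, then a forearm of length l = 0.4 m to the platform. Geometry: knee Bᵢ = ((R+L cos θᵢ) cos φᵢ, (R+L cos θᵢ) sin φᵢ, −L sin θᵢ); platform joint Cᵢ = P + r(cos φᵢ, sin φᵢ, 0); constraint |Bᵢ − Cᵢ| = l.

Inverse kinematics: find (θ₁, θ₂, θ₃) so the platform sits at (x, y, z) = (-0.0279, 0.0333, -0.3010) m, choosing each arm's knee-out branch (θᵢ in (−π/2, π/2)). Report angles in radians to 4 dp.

φ1=0.0° → target in arm frame (-0.0279, 0.0333)
  A cos θ + B sin θ = C:  0.2379·cos θ + -0.3010·sin θ = -0.0113
  θ1 = atan2(B,A) + arccos(C/0.3837) = 0.6982
rotate P by −φ2: (0.0428, 0.0075, -0.3010)
  A cos θ + B sin θ = C:  0.1672·cos θ + -0.3010·sin θ = 0.1124
  γ=atan2(-0.3010,0.1672)=-1.0637;  ψ=arccos(0.3265)=1.2382;  θ2=γ+ψ≈0.1745
φ3=240.0° → target in arm frame (-0.0149, -0.0408)
  A cos θ + B sin θ = C:  0.2249·cos θ + -0.3010·sin θ = 0.0115
  θ3 = atan2(B,A) + arccos(C/0.3757) = 0.6111

θ₁ = 0.6982, θ₂ = 0.1745, θ₃ = 0.6111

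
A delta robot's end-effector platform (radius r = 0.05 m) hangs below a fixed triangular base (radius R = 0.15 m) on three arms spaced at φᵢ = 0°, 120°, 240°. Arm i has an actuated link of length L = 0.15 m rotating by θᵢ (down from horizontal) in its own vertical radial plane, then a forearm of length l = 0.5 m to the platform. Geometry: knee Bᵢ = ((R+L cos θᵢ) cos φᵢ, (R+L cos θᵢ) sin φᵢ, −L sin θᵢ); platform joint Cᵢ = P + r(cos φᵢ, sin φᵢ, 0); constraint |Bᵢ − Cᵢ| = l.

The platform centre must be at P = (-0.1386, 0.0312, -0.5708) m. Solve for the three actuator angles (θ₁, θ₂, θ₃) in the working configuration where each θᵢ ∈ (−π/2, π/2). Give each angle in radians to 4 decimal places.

θ₁ = 1.3963, θ₂ = 0.6982, θ₃ = 0.8726

arm 1 (φ=0.0°): x'=-0.1386, y'=0.0312
  e−x'=0.2386;  (l²−L²−(e−x')²−y'²−z²)/2L = -0.5207
  γ=atan2(-0.5708,0.2386)=-1.1749;  ψ=arccos(-0.8417)=2.5712;  θ1=γ+ψ≈1.3963
rotate P by −φ2: (0.0963, 0.1044, -0.5708)
  A=0.0037, B=-0.5708, C=(l²−L²−A²−y'²−z²)/(2L)=-0.3641
  √(A²+B²)=0.5708;  θ2 = -1.5643+2.2625 ≈ 0.6982
rotate P by −φ3: (0.0423, -0.1356, -0.5708)
  A cos θ + B sin θ = C:  0.0577·cos θ + -0.5708·sin θ = -0.4001
  √(A²+B²)=0.5737;  θ3 = -1.4700+2.3426 ≈ 0.8726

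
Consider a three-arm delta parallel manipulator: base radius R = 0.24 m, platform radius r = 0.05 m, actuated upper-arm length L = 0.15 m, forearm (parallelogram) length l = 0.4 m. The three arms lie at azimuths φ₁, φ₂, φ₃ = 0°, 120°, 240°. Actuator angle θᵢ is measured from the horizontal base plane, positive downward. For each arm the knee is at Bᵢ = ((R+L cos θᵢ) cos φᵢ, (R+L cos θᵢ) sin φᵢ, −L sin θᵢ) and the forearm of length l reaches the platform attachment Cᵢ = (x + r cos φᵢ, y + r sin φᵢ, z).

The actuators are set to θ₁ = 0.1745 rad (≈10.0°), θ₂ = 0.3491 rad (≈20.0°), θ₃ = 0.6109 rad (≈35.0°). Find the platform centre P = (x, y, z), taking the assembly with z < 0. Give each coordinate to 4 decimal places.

(0.0304, 0.0242, -0.2810)

φ1=0.0°: virtual centre (0.3377, 0.0000, -0.0260), radius l
φ2=120.0°: virtual centre (-0.1655, 0.2866, -0.0513), radius l
centre 3 = (0.3129·cos240.0°, 0.3129·sin240.0°, -0.0860) = (-0.1564, -0.2710, -0.0860)
eliminate P² terms by subtracting sphere 1 from 2 and 3
plane₁₂: -1.0064x+0.5732y+-0.0505z = -0.0026
det = 1.1119;  x = 0.0061+-0.0865z,  y = 0.0063+-0.0637z
quadratic in z: (1.0115)z²+(0.1086)z+(-0.0493)=0, √Δ=0.4598 → z ∈ {-0.2810, 0.1736}; z = -0.2810 (taking z<0)
x = 0.0304, y = 0.0242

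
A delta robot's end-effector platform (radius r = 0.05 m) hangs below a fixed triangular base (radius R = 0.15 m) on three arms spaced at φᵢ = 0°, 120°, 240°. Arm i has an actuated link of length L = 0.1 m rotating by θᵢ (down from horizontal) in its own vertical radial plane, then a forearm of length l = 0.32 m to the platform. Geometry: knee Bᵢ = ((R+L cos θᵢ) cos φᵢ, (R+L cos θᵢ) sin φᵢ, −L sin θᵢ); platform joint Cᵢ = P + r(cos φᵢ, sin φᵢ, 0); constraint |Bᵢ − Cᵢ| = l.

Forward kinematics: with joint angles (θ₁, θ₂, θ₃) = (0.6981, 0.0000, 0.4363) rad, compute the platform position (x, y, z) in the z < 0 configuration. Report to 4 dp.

(-0.0512, 0.0378, -0.2858)

O1 = (0.1766·cos0.0°, 0.1766·sin0.0°, -0.0643) = (0.1766, 0.0000, -0.0643)
O2 = (0.2000·cos120.0°, 0.2000·sin120.0°, 0.0000) = (-0.1000, 0.1732, 0.0000)
φ3=240.0°: virtual centre (-0.0953, -0.1651, -0.0423), radius l
eliminate P² terms by subtracting sphere 1 from 2 and 3
plane₁₂: -0.5532x+0.3464y+0.1286z = 0.0047
det = 0.3711;  x = -0.0068+0.1555z,  y = 0.0027+-0.1228z
quadratic in z: (1.0393)z²+(0.0709)z+(-0.0646)=0, √Δ=0.5232 → z ∈ {-0.2858, 0.2176}; z = -0.2858 (taking z<0)
x = -0.0512, y = 0.0378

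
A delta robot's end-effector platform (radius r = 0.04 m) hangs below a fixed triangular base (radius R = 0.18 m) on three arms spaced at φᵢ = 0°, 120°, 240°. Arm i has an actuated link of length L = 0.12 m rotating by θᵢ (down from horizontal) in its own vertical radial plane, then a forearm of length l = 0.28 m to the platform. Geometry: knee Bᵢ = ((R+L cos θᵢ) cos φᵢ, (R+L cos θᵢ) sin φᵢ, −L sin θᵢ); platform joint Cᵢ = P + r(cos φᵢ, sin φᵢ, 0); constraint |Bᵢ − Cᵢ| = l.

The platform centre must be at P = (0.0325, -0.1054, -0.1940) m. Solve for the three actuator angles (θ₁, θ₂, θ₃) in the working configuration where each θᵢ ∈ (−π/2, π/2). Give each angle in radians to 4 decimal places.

θ₁ = 0.4365, θ₂ = 1.3959, θ₃ = -0.0003

rotate P by −φ1: (0.0325, -0.1054, -0.1940)
  A cos θ + B sin θ = C:  0.1075·cos θ + -0.1940·sin θ = 0.0154
  γ=atan2(-0.1940,0.1075)=-1.0648;  ψ=arccos(0.0695)=1.5013;  θ1=γ+ψ≈0.4365
φ2=120.0° → target in arm frame (-0.1075, 0.0246)
  e−x'=0.2475;  (l²−L²−(e−x')²−y'²−z²)/2L = -0.1480
  γ=atan2(-0.1940,0.2475)=-0.6648;  ψ=arccos(-0.4705)=2.0606;  θ2=γ+ψ≈1.3959
φ3=240.0° → target in arm frame (0.0750, 0.0808)
  A cos θ + B sin θ = C:  0.0650·cos θ + -0.1940·sin θ = 0.0650
  γ=atan2(-0.1940,0.0650)=-1.2476;  ψ=arccos(0.3178)=1.2473;  θ3=γ+ψ≈-0.0003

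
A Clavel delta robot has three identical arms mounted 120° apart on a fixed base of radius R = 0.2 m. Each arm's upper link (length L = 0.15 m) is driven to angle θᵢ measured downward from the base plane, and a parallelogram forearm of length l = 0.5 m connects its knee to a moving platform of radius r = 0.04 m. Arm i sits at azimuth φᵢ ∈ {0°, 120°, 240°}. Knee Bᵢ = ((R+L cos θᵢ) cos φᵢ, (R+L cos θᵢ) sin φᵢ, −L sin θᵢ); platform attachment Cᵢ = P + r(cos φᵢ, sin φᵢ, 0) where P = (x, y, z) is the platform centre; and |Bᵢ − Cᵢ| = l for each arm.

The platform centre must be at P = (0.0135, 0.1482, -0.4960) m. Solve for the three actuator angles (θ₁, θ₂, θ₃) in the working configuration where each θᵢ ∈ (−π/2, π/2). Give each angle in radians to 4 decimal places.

rotate P by −φ1: (0.0135, 0.1482, -0.4960)
  A=0.1465, B=-0.4960, C=(l²−L²−A²−y'²−z²)/(2L)=-0.2065
  γ=atan2(-0.4960,0.1465)=-1.2836;  ψ=arccos(-0.3992)=1.9815;  θ1=γ+ψ≈0.6979
φ2=120.0° → target in arm frame (0.1216, -0.0858)
  e−x'=0.0384;  (l²−L²−(e−x')²−y'²−z²)/2L = -0.0912
  γ=atan2(-0.4960,0.0384)=-1.4935;  ψ=arccos(-0.1833)=1.7551;  θ2=γ+ψ≈0.2616
rotate P by −φ3: (-0.1351, -0.0624, -0.4960)
  e−x'=0.2951;  (l²−L²−(e−x')²−y'²−z²)/2L = -0.3650
  γ=atan2(-0.4960,0.2951)=-1.0341;  ψ=arccos(-0.6324)=2.2554;  θ3=γ+ψ≈1.2213

θ₁ = 0.6979, θ₂ = 0.2616, θ₃ = 1.2213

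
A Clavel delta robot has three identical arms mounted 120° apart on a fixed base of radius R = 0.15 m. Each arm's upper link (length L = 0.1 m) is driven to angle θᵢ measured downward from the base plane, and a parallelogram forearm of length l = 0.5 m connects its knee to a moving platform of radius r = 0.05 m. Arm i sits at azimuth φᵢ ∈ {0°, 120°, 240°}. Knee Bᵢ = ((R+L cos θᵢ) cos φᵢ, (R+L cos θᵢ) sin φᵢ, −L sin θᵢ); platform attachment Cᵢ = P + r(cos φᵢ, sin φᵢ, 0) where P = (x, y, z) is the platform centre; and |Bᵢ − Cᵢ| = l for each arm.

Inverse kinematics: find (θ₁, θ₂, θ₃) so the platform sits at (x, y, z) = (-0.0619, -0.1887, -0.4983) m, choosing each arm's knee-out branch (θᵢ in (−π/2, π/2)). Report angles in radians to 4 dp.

θ₁ = 1.0473, θ₂ = 1.3091, θ₃ = -0.0001

φ1=0.0° → target in arm frame (-0.0619, -0.1887)
  A cos θ + B sin θ = C:  0.1619·cos θ + -0.4983·sin θ = -0.3506
  θ1 = atan2(B,A) + arccos(C/0.5239) = 1.0473
arm 2 (φ=120.0°): x'=-0.1325, y'=0.1480
  e−x'=0.2325;  (l²−L²−(e−x')²−y'²−z²)/2L = -0.4212
  √(A²+B²)=0.5499;  θ2 = -1.1343+2.4434 ≈ 1.3091
rotate P by −φ3: (0.1944, 0.0407, -0.4983)
  A cos θ + B sin θ = C:  -0.0944·cos θ + -0.4983·sin θ = -0.0943
  γ=atan2(-0.4983,-0.0944)=-1.7580;  ψ=arccos(-0.1860)=1.7579;  θ3=γ+ψ≈-0.0001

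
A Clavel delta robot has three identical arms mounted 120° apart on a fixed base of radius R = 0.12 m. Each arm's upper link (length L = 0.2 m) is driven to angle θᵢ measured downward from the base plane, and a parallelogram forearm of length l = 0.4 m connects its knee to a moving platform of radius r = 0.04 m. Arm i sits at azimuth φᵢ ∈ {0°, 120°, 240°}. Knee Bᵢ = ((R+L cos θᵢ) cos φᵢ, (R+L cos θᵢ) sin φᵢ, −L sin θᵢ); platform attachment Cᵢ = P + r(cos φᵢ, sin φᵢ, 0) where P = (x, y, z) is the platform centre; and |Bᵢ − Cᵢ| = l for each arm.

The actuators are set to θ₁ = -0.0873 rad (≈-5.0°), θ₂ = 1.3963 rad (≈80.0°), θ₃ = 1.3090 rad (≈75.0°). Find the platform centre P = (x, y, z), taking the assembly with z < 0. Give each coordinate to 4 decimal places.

(0.2752, -0.0241, -0.3818)

φ1=0.0°: virtual centre (0.2792, 0.0000, 0.0174), radius l
arm 2 at φ=120.0°: (R−r)+L cos θ2 = 0.1147;  S2 = (-0.0574, 0.0994, -0.1970)
S3 = (0.1318·cos240.0°, 0.1318·sin240.0°, -0.1932) = (-0.0659, -0.1141, -0.1932)
subtract pairs → two planes through P
plane₁₂: -0.6732x+0.1987y+-0.4288z = -0.0263
det = 0.2908;  x = 0.0368+-0.6244z,  y = -0.0079+0.0426z
sphere 1 gives Az²+Bz+C=0 with A=1.3917, B=0.2672, C=-0.1008;  B²−4AC=0.6328;  roots -0.3818, 0.1898;  negative root z = -0.3818
x = 0.2752, y = -0.0241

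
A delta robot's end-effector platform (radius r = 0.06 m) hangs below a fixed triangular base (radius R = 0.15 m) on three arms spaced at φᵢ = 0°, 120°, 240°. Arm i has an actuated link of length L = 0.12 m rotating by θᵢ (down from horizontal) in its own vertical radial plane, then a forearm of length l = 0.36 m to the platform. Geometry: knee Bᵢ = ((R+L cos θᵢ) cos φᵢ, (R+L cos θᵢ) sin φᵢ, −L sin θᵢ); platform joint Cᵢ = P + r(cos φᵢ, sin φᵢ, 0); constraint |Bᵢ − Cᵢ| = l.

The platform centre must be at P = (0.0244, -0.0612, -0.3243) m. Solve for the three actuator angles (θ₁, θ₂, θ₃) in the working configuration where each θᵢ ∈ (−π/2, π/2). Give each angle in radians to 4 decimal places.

θ₁ = 0.1746, θ₂ = 0.6111, θ₃ = 0.0879

rotate P by −φ1: (0.0244, -0.0612, -0.3243)
  A=0.0656, B=-0.3243, C=(l²−L²−A²−y'²−z²)/(2L)=0.0083
  √(A²+B²)=0.3309;  θ1 = -1.3712+1.5459 ≈ 0.1746
φ2=120.0° → target in arm frame (-0.0652, 0.0095)
  A cos θ + B sin θ = C:  0.1552·cos θ + -0.3243·sin θ = -0.0589
  θ2 = atan2(B,A) + arccos(C/0.3595) = 0.6111
φ3=240.0° → target in arm frame (0.0408, 0.0517)
  A=0.0492, B=-0.3243, C=(l²−L²−A²−y'²−z²)/(2L)=0.0206
  θ3 = atan2(B,A) + arccos(C/0.3280) = 0.0879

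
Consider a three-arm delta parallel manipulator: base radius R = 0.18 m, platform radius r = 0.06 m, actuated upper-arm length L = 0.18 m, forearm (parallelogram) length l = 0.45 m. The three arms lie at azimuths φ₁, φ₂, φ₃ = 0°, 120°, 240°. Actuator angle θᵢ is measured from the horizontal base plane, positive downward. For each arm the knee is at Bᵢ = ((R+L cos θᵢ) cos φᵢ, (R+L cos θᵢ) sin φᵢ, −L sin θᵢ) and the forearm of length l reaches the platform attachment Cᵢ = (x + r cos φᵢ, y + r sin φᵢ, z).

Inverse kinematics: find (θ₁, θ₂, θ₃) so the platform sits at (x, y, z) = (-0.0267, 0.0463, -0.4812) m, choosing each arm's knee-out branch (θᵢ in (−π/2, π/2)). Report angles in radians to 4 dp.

φ1=0.0° → target in arm frame (-0.0267, 0.0463)
  A cos θ + B sin θ = C:  0.1467·cos θ + -0.4812·sin θ = -0.2364
  √(A²+B²)=0.5031;  θ1 = -1.2749+2.0601 ≈ 0.7852
arm 2 (φ=120.0°): x'=0.0534, y'=0.0000
  A cos θ + B sin θ = C:  0.0666·cos θ + -0.4812·sin θ = -0.1830
  √(A²+B²)=0.4858;  θ2 = -1.4334+1.9571 ≈ 0.5237
arm 3 (φ=240.0°): x'=-0.0267, y'=-0.0463
  e−x'=0.1467;  (l²−L²−(e−x')²−y'²−z²)/2L = -0.2365
  √(A²+B²)=0.5031;  θ3 = -1.2748+2.0601 ≈ 0.7853

θ₁ = 0.7852, θ₂ = 0.5237, θ₃ = 0.7853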